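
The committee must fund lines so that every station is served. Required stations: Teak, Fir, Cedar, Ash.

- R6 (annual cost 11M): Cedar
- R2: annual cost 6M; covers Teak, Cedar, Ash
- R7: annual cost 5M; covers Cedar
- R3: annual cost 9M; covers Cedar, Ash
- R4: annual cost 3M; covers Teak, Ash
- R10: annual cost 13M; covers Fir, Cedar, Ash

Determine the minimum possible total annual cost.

16

This is a weighted set-cover instance.
The greedy cost-per-new-station heuristic would pick R4, R7, and R10 for 21, but a cheaper cover exists.
Choose R4 and R10: together they cover Teak, Fir, Cedar, Ash — every station.
Total annual cost: 3 + 13 = 16.
No cover costs less than 16.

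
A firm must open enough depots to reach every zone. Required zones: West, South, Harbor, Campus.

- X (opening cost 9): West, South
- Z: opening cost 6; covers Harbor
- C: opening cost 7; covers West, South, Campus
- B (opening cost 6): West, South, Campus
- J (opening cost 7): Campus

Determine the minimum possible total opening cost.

12

Choose Z and B: together they cover West, South, Harbor, Campus — every zone.
Total opening cost: 6 + 6 = 12.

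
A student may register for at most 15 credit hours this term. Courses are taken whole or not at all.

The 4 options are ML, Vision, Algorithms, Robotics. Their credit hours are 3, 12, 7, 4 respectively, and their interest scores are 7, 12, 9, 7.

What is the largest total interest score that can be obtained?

23

Allowing fractional choices, the relaxed optimum would be about 24.0, but courses are indivisible.
ML + Vision: credit hours 3 + 12 = 15 ≤ 15, interest score 7 + 12 = 19.
ML + Algorithms + Robotics: credit hours 3 + 7 + 4 = 14 ≤ 15, interest score 7 + 9 + 7 = 23.
ML + Algorithms: credit hours 3 + 7 = 10 ≤ 15, interest score 7 + 9 = 16.
Best is ML, Algorithms, and Robotics with total interest score 23.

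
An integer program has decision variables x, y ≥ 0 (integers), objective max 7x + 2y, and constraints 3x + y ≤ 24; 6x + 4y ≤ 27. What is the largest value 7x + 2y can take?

28

The continuous relaxation peaks at (4.5, 0) with value 31.50; rounding to a feasible lattice point costs some objective.
(x,y)=(4,0): 3·4+1·0=12≤24, 6·4+4·0=24≤27, objective 28.
(x,y)=(3,1): 3·3+1·1=10≤24, 6·3+4·1=22≤27, objective 23.
Maximum is 28 at (x,y)=(4,0).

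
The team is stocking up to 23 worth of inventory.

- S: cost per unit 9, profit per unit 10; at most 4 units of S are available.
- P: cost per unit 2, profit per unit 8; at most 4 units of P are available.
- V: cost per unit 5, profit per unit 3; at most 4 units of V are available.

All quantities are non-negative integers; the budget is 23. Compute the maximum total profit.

P has the best ratio (8/2); taking only P gives at most 4×8 = 32 (stopped by the supply cap of 4).
Mixing does better — 1×S, 4×P, and 1×V: cost 22 ≤ 23, profit 1·10 + 4·8 + 1·3 = 45.

45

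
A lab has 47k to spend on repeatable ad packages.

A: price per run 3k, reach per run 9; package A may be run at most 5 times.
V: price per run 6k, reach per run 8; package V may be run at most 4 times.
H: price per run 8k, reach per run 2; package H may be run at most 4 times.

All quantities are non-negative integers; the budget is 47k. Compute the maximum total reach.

This is a bounded integer knapsack.
A has the best ratio (9/3); taking only A gives at most 5×9 = 45 (stopped by the supply cap of 5).
Mixing does better — 5×A, 4×V, and 1×H: price 47 ≤ 47, reach 5·9 + 4·8 + 1·2 = 79.

79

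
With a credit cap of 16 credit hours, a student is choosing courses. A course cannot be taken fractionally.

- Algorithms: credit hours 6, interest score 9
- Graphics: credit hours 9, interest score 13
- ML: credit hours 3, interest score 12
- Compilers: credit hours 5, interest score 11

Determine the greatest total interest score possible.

32

Allowing fractional choices, the relaxed optimum would be about 34.9, but courses are indivisible.
Algorithms + ML + Compilers: credit hours 6 + 3 + 5 = 14 ≤ 16, interest score 9 + 12 + 11 = 32.
Graphics + ML: credit hours 9 + 3 = 12 ≤ 16, interest score 13 + 12 = 25.
Best is Algorithms, ML, and Compilers with total interest score 32.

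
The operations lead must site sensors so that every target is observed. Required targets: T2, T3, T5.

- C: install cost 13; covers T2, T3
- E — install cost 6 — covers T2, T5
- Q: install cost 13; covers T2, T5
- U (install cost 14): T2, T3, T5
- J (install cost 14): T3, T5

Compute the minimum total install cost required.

14

The greedy cost-per-new-target heuristic would pick E and C for 19, but a cheaper cover exists.
U alone covers T2, T3, T5 — every target.
Total install cost: 14.
No cover costs less than 14.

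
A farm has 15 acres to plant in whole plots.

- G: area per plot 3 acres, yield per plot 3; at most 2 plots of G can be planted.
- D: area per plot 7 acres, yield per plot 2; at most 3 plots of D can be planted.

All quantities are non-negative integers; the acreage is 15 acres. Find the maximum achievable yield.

8

This is a bounded integer knapsack.
2×G: area 6 ≤ 15, yield 2·3 = 6.
2×G and 1×D: area 13 ≤ 15, yield 2·3 + 1·2 = 8.
Best is 8.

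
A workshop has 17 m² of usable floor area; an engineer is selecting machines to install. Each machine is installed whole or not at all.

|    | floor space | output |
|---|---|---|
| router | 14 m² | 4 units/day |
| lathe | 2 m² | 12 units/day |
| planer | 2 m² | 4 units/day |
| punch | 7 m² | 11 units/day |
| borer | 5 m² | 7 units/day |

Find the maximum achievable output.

34

lathe + planer + punch + borer: floor space 2 + 2 + 7 + 5 = 16 ≤ 17, output 12 + 4 + 11 + 7 = 34.
lathe + punch + borer: floor space 2 + 7 + 5 = 14 ≤ 17, output 12 + 11 + 7 = 30.
Best is lathe, planer, punch, and borer with total output 34.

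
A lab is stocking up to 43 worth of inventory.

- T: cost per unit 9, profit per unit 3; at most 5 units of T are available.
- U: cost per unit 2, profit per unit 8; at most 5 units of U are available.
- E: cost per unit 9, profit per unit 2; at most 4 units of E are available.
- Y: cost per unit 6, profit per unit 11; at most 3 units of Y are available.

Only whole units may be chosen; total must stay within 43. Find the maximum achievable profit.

Take 1×T, 5×U, and 3×Y: cost 37 ≤ 43, profit 1·3 + 5·8 + 3·11 = 76.
U has the best ratio (8/2) and is taken to its limit of 5; remaining capacity is filled optimally with the others.

76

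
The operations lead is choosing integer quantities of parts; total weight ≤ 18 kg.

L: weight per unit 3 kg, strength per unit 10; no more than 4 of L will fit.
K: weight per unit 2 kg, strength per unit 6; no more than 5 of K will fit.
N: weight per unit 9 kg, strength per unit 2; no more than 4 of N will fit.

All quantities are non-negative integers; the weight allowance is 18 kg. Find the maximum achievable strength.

58

4×L and 3×K: weight 18 ≤ 18, strength 4·10 + 3·6 = 58.
3×L and 4×K: weight 17 ≤ 18, strength 3·10 + 4·6 = 54.
Best is 58.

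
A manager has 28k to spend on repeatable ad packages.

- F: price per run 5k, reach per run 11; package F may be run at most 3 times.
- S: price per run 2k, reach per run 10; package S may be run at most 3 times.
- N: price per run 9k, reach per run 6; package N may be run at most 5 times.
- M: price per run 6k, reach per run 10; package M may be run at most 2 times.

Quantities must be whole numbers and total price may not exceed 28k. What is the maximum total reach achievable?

73

This is a bounded integer knapsack.
2×F, 3×S, and 2×M: price 28 ≤ 28, reach 2·11 + 3·10 + 2·10 = 72.
3×F, 3×S, and 1×M: price 27 ≤ 28, reach 3·11 + 3·10 + 1·10 = 73.
Best is 73.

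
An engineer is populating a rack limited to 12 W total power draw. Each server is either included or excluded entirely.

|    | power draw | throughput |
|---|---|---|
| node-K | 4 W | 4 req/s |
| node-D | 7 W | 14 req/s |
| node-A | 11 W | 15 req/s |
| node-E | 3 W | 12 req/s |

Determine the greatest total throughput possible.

26

This is a 0-1 knapsack instance.
Allowing fractional choices, the relaxed optimum would be about 28.7, but servers are indivisible.
node-K + node-E: power draw 4 + 3 = 7 ≤ 12, throughput 4 + 12 = 16.
node-K + node-D: power draw 4 + 7 = 11 ≤ 12, throughput 4 + 14 = 18.
node-D + node-E: power draw 7 + 3 = 10 ≤ 12, throughput 14 + 12 = 26.
Best is node-D and node-E with total throughput 26.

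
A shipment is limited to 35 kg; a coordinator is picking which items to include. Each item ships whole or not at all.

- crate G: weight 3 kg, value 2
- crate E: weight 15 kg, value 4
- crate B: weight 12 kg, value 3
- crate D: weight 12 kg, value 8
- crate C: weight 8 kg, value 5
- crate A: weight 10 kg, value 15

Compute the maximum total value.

Allowing fractional choices, the relaxed optimum would be about 30.5, but items are indivisible.
crate B + crate D + crate A: weight 12 + 12 + 10 = 34 ≤ 35, value 3 + 8 + 15 = 26.
crate G + crate D + crate C + crate A: weight 3 + 12 + 8 + 10 = 33 ≤ 35, value 2 + 8 + 5 + 15 = 30.
crate D + crate C + crate A: weight 12 + 8 + 10 = 30 ≤ 35, value 8 + 5 + 15 = 28.
Best is crate G, crate D, crate C, and crate A with total value 30.

30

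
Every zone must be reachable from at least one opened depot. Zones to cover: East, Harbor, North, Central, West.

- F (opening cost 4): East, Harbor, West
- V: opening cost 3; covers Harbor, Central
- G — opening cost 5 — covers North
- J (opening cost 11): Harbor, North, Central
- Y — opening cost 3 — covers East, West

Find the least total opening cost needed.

11

Choose V, G, and Y: together they cover East, Harbor, North, Central, West — every zone.
Total opening cost: 3 + 5 + 3 = 11.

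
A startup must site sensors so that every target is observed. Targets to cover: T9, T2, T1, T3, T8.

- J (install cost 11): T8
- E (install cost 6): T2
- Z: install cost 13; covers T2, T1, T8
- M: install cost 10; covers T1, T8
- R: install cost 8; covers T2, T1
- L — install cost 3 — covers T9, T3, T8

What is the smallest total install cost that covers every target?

This is a weighted set-cover instance.
Choose R and L: together they cover T9, T2, T1, T3, T8 — every target.
Total install cost: 8 + 3 = 11.
No cover costs less than 11.

11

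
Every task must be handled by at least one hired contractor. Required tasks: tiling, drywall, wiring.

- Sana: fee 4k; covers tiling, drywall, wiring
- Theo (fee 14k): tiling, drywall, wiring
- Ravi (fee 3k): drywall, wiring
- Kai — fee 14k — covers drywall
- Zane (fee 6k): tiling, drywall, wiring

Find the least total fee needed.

This is an integer covering problem.
Sana alone covers tiling, drywall, wiring — every task.
Total fee: 4.
No cover costs less than 4.

4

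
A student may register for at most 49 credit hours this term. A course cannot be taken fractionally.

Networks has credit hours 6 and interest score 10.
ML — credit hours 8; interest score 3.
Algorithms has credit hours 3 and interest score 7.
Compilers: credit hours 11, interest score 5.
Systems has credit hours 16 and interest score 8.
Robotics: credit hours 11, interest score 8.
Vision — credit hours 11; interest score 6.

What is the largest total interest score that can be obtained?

Networks + Algorithms + Systems + Robotics + Vision: credit hours 6 + 3 + 16 + 11 + 11 = 47 ≤ 49, interest score 10 + 7 + 8 + 8 + 6 = 39.
Networks + Algorithms + Compilers + Robotics + Vision: credit hours 6 + 3 + 11 + 11 + 11 = 42 ≤ 49, interest score 10 + 7 + 5 + 8 + 6 = 36.
Networks + Algorithms + Compilers + Systems + Robotics: credit hours 6 + 3 + 11 + 16 + 11 = 47 ≤ 49, interest score 10 + 7 + 5 + 8 + 8 = 38.
Best is Networks, Algorithms, Systems, Robotics, and Vision with total interest score 39.

39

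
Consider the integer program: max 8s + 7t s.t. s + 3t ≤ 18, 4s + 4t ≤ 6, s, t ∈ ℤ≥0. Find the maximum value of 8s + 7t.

Relaxing integrality, the LP optimum is 12.00 at (s,t) = (1.5, 0), which is not an integer point.
(s,t)=(1,0): 1·1+3·0=1≤18, 4·1+4·0=4≤6, objective 8.
(s,t)=(0,1): 1·0+3·1=3≤18, 4·0+4·1=4≤6, objective 7.
(s,t)=(0,0): 1·0+3·0=0≤18, 4·0+4·0=0≤6, objective 0.
The best lattice point is (1,0), giving 8.

8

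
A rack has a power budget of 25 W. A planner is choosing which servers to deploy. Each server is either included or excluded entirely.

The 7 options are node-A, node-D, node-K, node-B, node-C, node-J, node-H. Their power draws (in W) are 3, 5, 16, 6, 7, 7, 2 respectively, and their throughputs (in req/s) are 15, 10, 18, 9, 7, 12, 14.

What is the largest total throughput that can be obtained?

60

Allowing fractional choices, the relaxed optimum would be about 62.2, but servers are indivisible.
node-A + node-D + node-B + node-J + node-H: power draw 3 + 5 + 6 + 7 + 2 = 23 ≤ 25, throughput 15 + 10 + 9 + 12 + 14 = 60.
node-A + node-D + node-C + node-J + node-H: power draw 3 + 5 + 7 + 7 + 2 = 24 ≤ 25, throughput 15 + 10 + 7 + 12 + 14 = 58.
Best is node-A, node-D, node-B, node-J, and node-H with total throughput 60.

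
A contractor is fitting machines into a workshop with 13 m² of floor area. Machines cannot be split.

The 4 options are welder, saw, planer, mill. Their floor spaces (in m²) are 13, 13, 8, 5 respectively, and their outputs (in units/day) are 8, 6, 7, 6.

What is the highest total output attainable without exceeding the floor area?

13

Take planer and mill: floor space 8 + 5 = 13 ≤ 13, output 7 + 6 = 13.
No other feasible combination does better.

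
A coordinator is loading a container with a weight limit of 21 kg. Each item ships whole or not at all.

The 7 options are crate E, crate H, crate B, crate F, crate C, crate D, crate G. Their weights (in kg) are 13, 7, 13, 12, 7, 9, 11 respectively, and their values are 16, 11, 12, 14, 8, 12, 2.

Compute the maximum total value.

27

crate F + crate D: weight 12 + 9 = 21 ≤ 21, value 14 + 12 = 26.
crate E + crate H: weight 13 + 7 = 20 ≤ 21, value 16 + 11 = 27.
Best is crate E and crate H with total value 27.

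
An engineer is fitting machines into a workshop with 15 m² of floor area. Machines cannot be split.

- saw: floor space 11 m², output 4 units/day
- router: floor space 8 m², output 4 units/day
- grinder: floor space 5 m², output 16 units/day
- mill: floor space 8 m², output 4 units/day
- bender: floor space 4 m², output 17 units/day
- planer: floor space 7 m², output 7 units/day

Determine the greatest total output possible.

bender + planer: floor space 4 + 7 = 11 ≤ 15, output 17 + 7 = 24.
grinder + bender: floor space 5 + 4 = 9 ≤ 15, output 16 + 17 = 33.
Best is grinder and bender with total output 33.

33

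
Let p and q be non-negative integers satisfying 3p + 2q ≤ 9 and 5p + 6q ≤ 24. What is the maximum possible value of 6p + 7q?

28

(p,q)=(0,4) is feasible, giving 28.
(p,q)=(1,3) is feasible, giving 27.
No feasible integer point exceeds 28.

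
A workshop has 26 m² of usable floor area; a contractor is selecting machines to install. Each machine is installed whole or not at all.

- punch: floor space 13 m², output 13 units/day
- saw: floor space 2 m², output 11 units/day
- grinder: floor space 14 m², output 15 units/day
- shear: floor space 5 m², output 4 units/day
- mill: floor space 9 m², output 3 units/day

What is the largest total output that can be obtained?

This is an integer program with binary decision variables.
Allowing fractional choices, the relaxed optimum would be about 36.0, but machines are indivisible.
saw + grinder + shear: floor space 2 + 14 + 5 = 21 ≤ 26, output 11 + 15 + 4 = 30.
saw + grinder + mill: floor space 2 + 14 + 9 = 25 ≤ 26, output 11 + 15 + 3 = 29.
Best is saw, grinder, and shear with total output 30.

30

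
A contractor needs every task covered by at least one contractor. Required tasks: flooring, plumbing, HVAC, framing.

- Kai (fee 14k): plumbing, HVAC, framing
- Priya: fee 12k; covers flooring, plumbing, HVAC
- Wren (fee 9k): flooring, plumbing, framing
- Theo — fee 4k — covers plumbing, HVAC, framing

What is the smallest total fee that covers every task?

13

Choose Wren and Theo: together they cover flooring, plumbing, HVAC, framing — every task.
Total fee: 9 + 4 = 13.
No cover costs less than 13.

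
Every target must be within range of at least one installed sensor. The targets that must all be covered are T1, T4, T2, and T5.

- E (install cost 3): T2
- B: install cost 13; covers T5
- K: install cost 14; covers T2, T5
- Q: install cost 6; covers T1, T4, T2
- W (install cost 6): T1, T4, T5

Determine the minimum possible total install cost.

9

This is an integer covering problem.
The greedy cost-per-new-target heuristic would pick Q and W for 12, but a cheaper cover exists.
Choose E and W: together they cover T1, T4, T2, T5 — every target.
Total install cost: 3 + 6 = 9.
No cover costs less than 9.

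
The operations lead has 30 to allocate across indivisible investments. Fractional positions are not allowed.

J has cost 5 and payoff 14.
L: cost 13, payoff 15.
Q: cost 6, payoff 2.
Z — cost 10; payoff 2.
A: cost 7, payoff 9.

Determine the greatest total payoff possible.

Allowing fractional choices, the relaxed optimum would be about 39.7, but investments are indivisible.
J + L + A: cost 5 + 13 + 7 = 25 ≤ 30, payoff 14 + 15 + 9 = 38.
J + L + Q: cost 5 + 13 + 6 = 24 ≤ 30, payoff 14 + 15 + 2 = 31.
J + L + Z: cost 5 + 13 + 10 = 28 ≤ 30, payoff 14 + 15 + 2 = 31.
Best is J, L, and A with total payoff 38.

38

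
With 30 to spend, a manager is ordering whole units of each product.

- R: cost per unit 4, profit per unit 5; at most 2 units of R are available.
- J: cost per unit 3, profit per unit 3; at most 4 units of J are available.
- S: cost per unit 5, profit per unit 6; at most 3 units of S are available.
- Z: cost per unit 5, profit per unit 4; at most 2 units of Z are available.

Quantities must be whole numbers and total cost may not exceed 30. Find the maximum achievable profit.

34

This is a bounded integer knapsack.
R has the best ratio (5/4); taking only R gives at most 2×5 = 10 (stopped by the supply cap of 2).
Mixing does better — 2×R, 2×J, and 3×S: cost 29 ≤ 30, profit 2·5 + 2·3 + 3·6 = 34.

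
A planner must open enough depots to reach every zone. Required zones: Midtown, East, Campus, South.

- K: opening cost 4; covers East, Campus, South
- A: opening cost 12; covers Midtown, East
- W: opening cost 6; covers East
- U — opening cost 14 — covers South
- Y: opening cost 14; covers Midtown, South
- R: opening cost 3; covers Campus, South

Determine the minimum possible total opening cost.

This is a weighted set-cover instance.
The greedy cost-per-new-zone heuristic would pick K and A for 16, but a cheaper cover exists.
Choose A and R: together they cover Midtown, East, Campus, South — every zone.
Total opening cost: 12 + 3 = 15.
No cover costs less than 15.

15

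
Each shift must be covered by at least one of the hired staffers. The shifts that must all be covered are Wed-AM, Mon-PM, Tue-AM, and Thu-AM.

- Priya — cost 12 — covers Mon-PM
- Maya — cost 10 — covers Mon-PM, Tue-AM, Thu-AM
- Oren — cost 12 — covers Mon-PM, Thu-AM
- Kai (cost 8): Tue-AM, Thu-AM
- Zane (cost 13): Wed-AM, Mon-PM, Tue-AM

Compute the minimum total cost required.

Choose Kai and Zane: together they cover Wed-AM, Mon-PM, Tue-AM, Thu-AM — every shift.
Total cost: 8 + 13 = 21.

21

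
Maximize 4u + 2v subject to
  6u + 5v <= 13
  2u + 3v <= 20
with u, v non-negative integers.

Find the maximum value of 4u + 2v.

(u,v)=(2,0): 6·2+5·0=12≤13, 2·2+3·0=4≤20, objective 8.
(u,v)=(1,1): 6·1+5·1=11≤13, 2·1+3·1=5≤20, objective 6.
No feasible integer point exceeds 8.

8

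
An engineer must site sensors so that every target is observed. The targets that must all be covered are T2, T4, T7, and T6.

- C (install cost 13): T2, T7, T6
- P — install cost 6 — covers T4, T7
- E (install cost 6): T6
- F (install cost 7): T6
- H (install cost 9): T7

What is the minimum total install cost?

19

This is an integer covering problem.
The greedy cost-per-new-target heuristic would pick P, E, and C for 25, but a cheaper cover exists.
Choose C and P: together they cover T2, T4, T7, T6 — every target.
Total install cost: 13 + 6 = 19.
No cover costs less than 19.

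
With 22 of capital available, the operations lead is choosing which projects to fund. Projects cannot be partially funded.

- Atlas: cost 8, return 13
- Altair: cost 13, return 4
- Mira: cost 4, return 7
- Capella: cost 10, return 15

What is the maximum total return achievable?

35

Mira + Capella: cost 4 + 10 = 14 ≤ 22, return 7 + 15 = 22.
Atlas + Mira + Capella: cost 8 + 4 + 10 = 22 ≤ 22, return 13 + 7 + 15 = 35.
Atlas + Capella: cost 8 + 10 = 18 ≤ 22, return 13 + 15 = 28.
Best is Atlas, Mira, and Capella with total return 35.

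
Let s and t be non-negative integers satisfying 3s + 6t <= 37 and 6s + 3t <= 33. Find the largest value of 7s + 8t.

54

Relaxing integrality, the LP optimum is 59.00 at (s,t) = (3.22, 4.56), which is not an integer point.
(s,t)=(2,5): 3·2+6·5=36≤37, 6·2+3·5=27≤33, objective 54.
(s,t)=(3,4): 3·3+6·4=33≤37, 6·3+3·4=30≤33, objective 53.
(s,t)=(4,3): 3·4+6·3=30≤37, 6·4+3·3=33≤33, objective 52.
Maximum is 54 at (s,t)=(2,5).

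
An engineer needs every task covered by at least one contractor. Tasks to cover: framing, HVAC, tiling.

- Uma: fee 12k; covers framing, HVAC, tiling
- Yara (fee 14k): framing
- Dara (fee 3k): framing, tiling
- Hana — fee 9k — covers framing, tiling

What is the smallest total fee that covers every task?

The greedy cost-per-new-task heuristic would pick Dara and Uma for 15, but a cheaper cover exists.
Uma alone covers framing, HVAC, tiling — every task.
Total fee: 12.
No cover costs less than 12.

12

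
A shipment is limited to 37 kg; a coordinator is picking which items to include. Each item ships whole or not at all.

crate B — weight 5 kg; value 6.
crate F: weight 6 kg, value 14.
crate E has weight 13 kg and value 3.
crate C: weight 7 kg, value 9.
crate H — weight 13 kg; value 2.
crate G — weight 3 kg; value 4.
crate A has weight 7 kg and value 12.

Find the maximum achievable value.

crate F + crate E + crate C + crate G + crate A: weight 6 + 13 + 7 + 3 + 7 = 36 ≤ 37, value 14 + 3 + 9 + 4 + 12 = 42.
crate B + crate F + crate C + crate G + crate A: weight 5 + 6 + 7 + 3 + 7 = 28 ≤ 37, value 6 + 14 + 9 + 4 + 12 = 45.
Best is crate B, crate F, crate C, crate G, and crate A with total value 45.

45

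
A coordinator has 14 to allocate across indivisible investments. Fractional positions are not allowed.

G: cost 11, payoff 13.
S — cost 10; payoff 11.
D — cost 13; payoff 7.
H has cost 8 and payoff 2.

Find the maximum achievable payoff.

13

Allowing fractional choices, the relaxed optimum would be about 16.3, but investments are indivisible.
G: cost 11 ≤ 14, payoff 13.
D: cost 13 ≤ 14, payoff 7.
S: cost 10 ≤ 14, payoff 11.
Best is G with total payoff 13.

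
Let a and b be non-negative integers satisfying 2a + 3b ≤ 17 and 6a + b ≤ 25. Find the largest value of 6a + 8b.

Relaxing integrality, the LP optimum is 47.75 at (a,b) = (3.62, 3.25), which is not an integer point.
(a,b)=(1,5) is feasible, giving 46.
(a,b)=(2,4) is feasible, giving 44.
(a,b)=(3,3) is feasible, giving 42.
Maximum is 46 at (a,b)=(1,5).

46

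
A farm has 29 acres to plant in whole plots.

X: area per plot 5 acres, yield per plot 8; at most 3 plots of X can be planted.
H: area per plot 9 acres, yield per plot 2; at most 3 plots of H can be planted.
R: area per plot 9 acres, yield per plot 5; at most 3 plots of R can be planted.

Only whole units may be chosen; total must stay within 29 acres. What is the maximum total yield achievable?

29

X has the best ratio (8/5); taking only X gives at most 3×8 = 24 (stopped by the supply cap of 3).
Mixing does better — 3×X and 1×R: area 24 ≤ 29, yield 3·8 + 1·5 = 29.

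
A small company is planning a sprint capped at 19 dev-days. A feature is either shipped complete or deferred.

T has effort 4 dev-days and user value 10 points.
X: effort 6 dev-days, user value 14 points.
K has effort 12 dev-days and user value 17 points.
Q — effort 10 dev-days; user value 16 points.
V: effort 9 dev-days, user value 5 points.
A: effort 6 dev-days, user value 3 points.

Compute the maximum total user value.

31

Allowing fractional choices, the relaxed optimum would be about 38.4, but features are indivisible.
X + Q: effort 6 + 10 = 16 ≤ 19, user value 14 + 16 = 30.
X + K: effort 6 + 12 = 18 ≤ 19, user value 14 + 17 = 31.
Best is X and K with total user value 31.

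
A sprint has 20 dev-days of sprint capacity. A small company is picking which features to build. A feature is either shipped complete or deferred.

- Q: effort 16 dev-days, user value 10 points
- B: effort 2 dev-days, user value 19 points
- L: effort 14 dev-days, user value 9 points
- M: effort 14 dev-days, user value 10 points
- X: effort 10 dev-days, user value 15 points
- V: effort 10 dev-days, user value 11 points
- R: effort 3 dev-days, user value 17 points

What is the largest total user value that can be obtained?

51

This is an integer program with binary decision variables.
B + X + R: effort 2 + 10 + 3 = 15 ≤ 20, user value 19 + 15 + 17 = 51.
B + M + R: effort 2 + 14 + 3 = 19 ≤ 20, user value 19 + 10 + 17 = 46.
B + V + R: effort 2 + 10 + 3 = 15 ≤ 20, user value 19 + 11 + 17 = 47.
Best is B, X, and R with total user value 51.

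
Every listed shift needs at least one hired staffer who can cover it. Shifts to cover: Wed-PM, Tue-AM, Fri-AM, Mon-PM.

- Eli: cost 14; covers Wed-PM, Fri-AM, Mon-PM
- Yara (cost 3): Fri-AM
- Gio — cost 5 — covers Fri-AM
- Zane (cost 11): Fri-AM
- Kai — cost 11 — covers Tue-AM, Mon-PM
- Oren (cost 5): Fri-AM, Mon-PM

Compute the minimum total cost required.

25

This is an integer covering problem.
The greedy cost-per-new-shift heuristic would pick Oren, Kai, and Eli for 30, but a cheaper cover exists.
Choose Eli and Kai: together they cover Wed-PM, Tue-AM, Fri-AM, Mon-PM — every shift.
Total cost: 14 + 11 = 25.
No cover costs less than 25.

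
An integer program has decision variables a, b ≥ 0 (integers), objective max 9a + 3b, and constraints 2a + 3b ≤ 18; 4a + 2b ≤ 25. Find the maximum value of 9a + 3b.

54

The continuous relaxation peaks at (6.25, 0) with value 56.25; rounding to a feasible lattice point costs some objective.
(a,b)=(6,0) is feasible, giving 54.
(a,b)=(5,1) is feasible, giving 48.
No feasible integer point exceeds 54.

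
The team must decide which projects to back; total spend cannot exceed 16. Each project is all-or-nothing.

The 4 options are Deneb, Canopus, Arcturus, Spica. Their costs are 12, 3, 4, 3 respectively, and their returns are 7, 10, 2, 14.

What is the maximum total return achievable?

This is a 0-1 knapsack instance.
Take Canopus, Arcturus, and Spica: cost 3 + 4 + 3 = 10 ≤ 16, return 10 + 2 + 14 = 26.
No other feasible combination does better.

26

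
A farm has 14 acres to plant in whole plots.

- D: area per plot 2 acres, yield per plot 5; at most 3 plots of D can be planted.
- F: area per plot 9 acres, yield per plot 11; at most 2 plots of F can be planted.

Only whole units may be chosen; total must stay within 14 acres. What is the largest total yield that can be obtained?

21

This is a bounded integer knapsack.
1×D and 1×F: area 11 ≤ 14, yield 1·5 + 1·11 = 16.
2×D and 1×F: area 13 ≤ 14, yield 2·5 + 1·11 = 21.
Best is 21.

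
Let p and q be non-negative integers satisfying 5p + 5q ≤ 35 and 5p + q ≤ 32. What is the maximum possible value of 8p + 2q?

50

The continuous relaxation peaks at (6.25, 0.75) with value 51.50; rounding to a feasible lattice point costs some objective.
(p,q)=(6,1): 5·6+5·1=35≤35, 5·6+1·1=31≤32, objective 50.
(p,q)=(6,0): 5·6+5·0=30≤35, 5·6+1·0=30≤32, objective 48.
(p,q)=(5,2): 5·5+5·2=35≤35, 5·5+1·2=27≤32, objective 44.
The best lattice point is (6,1), giving 50.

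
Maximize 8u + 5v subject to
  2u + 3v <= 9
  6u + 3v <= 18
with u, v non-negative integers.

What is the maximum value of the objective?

24

The continuous relaxation peaks at (2.25, 1.5) with value 25.50; rounding to a feasible lattice point costs some objective.
(u,v)=(3,0) is feasible, giving 24.
(u,v)=(2,1) is feasible, giving 21.
(u,v)=(1,2) is feasible, giving 18.
(u,v)=(2,0) is feasible, giving 16.
Maximum is 24 at (u,v)=(3,0).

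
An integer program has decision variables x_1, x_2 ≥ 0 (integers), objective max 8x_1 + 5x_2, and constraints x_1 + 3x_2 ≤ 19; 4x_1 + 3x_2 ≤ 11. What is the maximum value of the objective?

The continuous relaxation peaks at (2.75, 0) with value 22.00; rounding to a feasible lattice point costs some objective.
(x_1,x_2)=(2,1): 1·2+3·1=5≤19, 4·2+3·1=11≤11, objective 21.
(x_1,x_2)=(1,2): 1·1+3·2=7≤19, 4·1+3·2=10≤11, objective 18.
(x_1,x_2)=(2,0): 1·2+3·0=2≤19, 4·2+3·0=8≤11, objective 16.
Maximum is 21 at (x_1,x_2)=(2,1).

21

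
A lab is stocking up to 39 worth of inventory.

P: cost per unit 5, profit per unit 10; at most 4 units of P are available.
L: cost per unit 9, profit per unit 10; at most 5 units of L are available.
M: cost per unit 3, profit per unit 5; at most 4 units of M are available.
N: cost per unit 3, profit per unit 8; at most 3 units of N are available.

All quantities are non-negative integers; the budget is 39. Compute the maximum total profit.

This is a bounded integer knapsack.
4×P, 4×M, and 2×N: cost 38 ≤ 39, profit 4·10 + 4·5 + 2·8 = 76.
4×P, 3×M, and 3×N: cost 38 ≤ 39, profit 4·10 + 3·5 + 3·8 = 79.
Best is 79.

79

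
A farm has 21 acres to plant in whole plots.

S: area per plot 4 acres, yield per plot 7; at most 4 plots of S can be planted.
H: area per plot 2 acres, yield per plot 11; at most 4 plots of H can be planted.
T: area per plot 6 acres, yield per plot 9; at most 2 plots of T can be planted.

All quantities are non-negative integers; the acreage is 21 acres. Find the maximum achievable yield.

65

H has the best ratio (11/2); taking only H gives at most 4×11 = 44 (stopped by the supply cap of 4).
Mixing does better — 3×S and 4×H: area 20 ≤ 21, yield 3·7 + 4·11 = 65.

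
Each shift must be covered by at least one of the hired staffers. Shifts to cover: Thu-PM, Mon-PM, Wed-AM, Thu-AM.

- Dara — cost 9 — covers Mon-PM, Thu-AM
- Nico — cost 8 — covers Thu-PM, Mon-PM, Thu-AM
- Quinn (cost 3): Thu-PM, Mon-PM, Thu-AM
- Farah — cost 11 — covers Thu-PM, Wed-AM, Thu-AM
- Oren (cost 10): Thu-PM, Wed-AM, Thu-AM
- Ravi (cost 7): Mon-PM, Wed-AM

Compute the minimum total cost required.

Choose Quinn and Ravi: together they cover Thu-PM, Mon-PM, Wed-AM, Thu-AM — every shift.
Total cost: 3 + 7 = 10.
No cover costs less than 10.

10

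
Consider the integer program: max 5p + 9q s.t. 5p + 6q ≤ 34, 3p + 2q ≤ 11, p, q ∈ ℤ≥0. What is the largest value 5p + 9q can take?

Relaxing integrality, the LP optimum is 49.50 at (p,q) = (0, 5.5), which is not an integer point.
(p,q)=(0,5): 5·0+6·5=30≤34, 3·0+2·5=10≤11, objective 45.
(p,q)=(1,4): 5·1+6·4=29≤34, 3·1+2·4=11≤11, objective 41.
(p,q)=(0,4): 5·0+6·4=24≤34, 3·0+2·4=8≤11, objective 36.
Maximum is 45 at (p,q)=(0,5).

45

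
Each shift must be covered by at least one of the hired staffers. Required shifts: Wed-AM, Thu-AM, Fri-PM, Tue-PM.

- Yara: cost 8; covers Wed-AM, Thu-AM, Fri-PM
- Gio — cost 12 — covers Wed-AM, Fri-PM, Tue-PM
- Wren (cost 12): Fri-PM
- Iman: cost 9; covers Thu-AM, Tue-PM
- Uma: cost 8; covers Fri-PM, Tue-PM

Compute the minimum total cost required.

16

This is a weighted set-cover instance.
Choose Yara and Uma: together they cover Wed-AM, Thu-AM, Fri-PM, Tue-PM — every shift.
Total cost: 8 + 8 = 16.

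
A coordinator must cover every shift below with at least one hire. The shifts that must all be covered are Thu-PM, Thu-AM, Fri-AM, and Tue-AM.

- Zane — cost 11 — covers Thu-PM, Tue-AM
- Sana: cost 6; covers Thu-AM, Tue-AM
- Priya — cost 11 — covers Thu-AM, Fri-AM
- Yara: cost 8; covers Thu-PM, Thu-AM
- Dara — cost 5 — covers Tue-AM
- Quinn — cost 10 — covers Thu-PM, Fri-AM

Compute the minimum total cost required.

16

Choose Sana and Quinn: together they cover Thu-PM, Thu-AM, Fri-AM, Tue-AM — every shift.
Total cost: 6 + 10 = 16.
No cover costs less than 16.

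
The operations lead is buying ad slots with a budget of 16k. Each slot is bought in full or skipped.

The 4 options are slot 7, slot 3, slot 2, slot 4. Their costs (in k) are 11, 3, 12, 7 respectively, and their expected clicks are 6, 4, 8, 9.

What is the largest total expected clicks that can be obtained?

13

Allowing fractional choices, the relaxed optimum would be about 17.0, but ad slots are indivisible.
slot 7 + slot 3: cost 11 + 3 = 14 ≤ 16, expected clicks 6 + 4 = 10.
slot 3 + slot 4: cost 3 + 7 = 10 ≤ 16, expected clicks 4 + 9 = 13.
slot 3 + slot 2: cost 3 + 12 = 15 ≤ 16, expected clicks 4 + 8 = 12.
Best is slot 3 and slot 4 with total expected clicks 13.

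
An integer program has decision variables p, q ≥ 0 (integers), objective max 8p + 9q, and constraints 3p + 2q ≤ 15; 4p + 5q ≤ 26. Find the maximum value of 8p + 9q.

(p,q)=(0,5) is feasible, giving 45.
(p,q)=(1,4) is feasible, giving 44.
No feasible integer point exceeds 45.

45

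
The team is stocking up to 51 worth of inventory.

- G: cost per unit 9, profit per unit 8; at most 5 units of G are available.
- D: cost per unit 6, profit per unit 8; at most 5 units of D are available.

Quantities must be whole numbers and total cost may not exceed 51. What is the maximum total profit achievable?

D has the best ratio (8/6); taking only D gives at most 5×8 = 40 (stopped by the supply cap of 5).
Mixing does better — 2×G and 5×D: cost 48 ≤ 51, profit 2·8 + 5·8 = 56.

56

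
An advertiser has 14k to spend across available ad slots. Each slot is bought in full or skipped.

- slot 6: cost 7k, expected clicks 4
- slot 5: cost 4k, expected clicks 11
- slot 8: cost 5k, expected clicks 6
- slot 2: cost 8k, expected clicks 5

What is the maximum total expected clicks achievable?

Allowing fractional choices, the relaxed optimum would be about 20.1, but ad slots are indivisible.
slot 5 + slot 2: cost 4 + 8 = 12 ≤ 14, expected clicks 11 + 5 = 16.
slot 5 + slot 8: cost 4 + 5 = 9 ≤ 14, expected clicks 11 + 6 = 17.
Best is slot 5 and slot 8 with total expected clicks 17.

17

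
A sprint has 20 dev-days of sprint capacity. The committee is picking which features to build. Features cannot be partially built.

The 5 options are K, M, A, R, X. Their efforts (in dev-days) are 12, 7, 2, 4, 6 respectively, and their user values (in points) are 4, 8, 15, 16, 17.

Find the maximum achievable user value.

56

A + R + X: effort 2 + 4 + 6 = 12 ≤ 20, user value 15 + 16 + 17 = 48.
M + A + R + X: effort 7 + 2 + 4 + 6 = 19 ≤ 20, user value 8 + 15 + 16 + 17 = 56.
Best is M, A, R, and X with total user value 56.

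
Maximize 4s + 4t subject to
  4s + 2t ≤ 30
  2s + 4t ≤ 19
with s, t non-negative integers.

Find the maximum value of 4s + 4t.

32

The continuous relaxation peaks at (6.83, 1.33) with value 32.67; rounding to a feasible lattice point costs some objective.
(s,t)=(7,1): 4·7+2·1=30≤30, 2·7+4·1=18≤19, objective 32.
(s,t)=(6,1): 4·6+2·1=26≤30, 2·6+4·1=16≤19, objective 28.
No feasible integer point exceeds 32.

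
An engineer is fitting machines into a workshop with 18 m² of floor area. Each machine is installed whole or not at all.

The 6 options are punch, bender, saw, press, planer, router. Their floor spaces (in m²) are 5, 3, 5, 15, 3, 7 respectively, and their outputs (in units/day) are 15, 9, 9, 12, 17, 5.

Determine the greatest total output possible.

Take punch, bender, saw, and planer: floor space 5 + 3 + 5 + 3 = 16 ≤ 18, output 15 + 9 + 9 + 17 = 50.
No other feasible combination does better.

50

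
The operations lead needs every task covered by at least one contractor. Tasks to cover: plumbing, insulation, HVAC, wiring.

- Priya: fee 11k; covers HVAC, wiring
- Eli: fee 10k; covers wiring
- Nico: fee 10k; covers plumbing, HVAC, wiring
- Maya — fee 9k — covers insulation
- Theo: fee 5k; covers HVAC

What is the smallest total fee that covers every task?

19

Choose Nico and Maya: together they cover plumbing, insulation, HVAC, wiring — every task.
Total fee: 10 + 9 = 19.
No cover costs less than 19.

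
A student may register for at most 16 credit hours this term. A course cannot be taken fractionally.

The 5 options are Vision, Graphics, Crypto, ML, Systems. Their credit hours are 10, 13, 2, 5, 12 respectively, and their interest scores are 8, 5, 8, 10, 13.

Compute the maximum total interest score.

This is a 0-1 knapsack instance.
Allowing fractional choices, the relaxed optimum would be about 27.8, but courses are indivisible.
Crypto + Systems: credit hours 2 + 12 = 14 ≤ 16, interest score 8 + 13 = 21.
Crypto + ML: credit hours 2 + 5 = 7 ≤ 16, interest score 8 + 10 = 18.
Best is Crypto and Systems with total interest score 21.

21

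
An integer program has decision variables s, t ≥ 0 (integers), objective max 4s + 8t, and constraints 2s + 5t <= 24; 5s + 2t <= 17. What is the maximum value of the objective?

Relaxing integrality, the LP optimum is 39.81 at (s,t) = (1.76, 4.1), which is not an integer point.
(s,t)=(1,4): 2·1+5·4=22≤24, 5·1+2·4=13≤17, objective 36.
(s,t)=(0,4): 2·0+5·4=20≤24, 5·0+2·4=8≤17, objective 32.
(s,t)=(2,3): 2·2+5·3=19≤24, 5·2+2·3=16≤17, objective 32.
Maximum is 36 at (s,t)=(1,4).

36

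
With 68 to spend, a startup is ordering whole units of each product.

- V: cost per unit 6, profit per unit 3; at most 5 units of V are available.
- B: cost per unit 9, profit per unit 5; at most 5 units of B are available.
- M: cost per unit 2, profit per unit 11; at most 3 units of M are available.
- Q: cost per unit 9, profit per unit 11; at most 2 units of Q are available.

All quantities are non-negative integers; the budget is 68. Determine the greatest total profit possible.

This is a bounded integer knapsack.
M has the best ratio (11/2); taking only M gives at most 3×11 = 33 (stopped by the supply cap of 3).
Mixing does better — 1×V, 4×B, 3×M, and 2×Q: cost 66 ≤ 68, profit 1·3 + 4·5 + 3·11 + 2·11 = 78.

78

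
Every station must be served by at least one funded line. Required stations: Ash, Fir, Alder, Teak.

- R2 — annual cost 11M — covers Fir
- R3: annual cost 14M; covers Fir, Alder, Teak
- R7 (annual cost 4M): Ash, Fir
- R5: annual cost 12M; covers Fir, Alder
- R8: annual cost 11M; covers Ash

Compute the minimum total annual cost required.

This is an integer covering problem.
Choose R3 and R7: together they cover Ash, Fir, Alder, Teak — every station.
Total annual cost: 14 + 4 = 18.

18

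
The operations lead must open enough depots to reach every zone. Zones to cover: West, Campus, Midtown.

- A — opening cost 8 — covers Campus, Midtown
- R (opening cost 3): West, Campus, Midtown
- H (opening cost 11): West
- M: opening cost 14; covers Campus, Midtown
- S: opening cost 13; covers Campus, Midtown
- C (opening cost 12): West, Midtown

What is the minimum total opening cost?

3

R alone covers West, Campus, Midtown — every zone.
Total opening cost: 3.
No cover costs less than 3.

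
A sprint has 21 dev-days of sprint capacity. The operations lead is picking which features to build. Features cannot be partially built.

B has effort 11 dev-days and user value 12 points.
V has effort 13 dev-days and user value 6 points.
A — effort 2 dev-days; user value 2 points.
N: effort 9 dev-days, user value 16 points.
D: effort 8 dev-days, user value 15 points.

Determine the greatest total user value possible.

Allowing fractional choices, the relaxed optimum would be about 35.4, but features are indivisible.
B + A + D: effort 11 + 2 + 8 = 21 ≤ 21, user value 12 + 2 + 15 = 29.
N + D: effort 9 + 8 = 17 ≤ 21, user value 16 + 15 = 31.
A + N + D: effort 2 + 9 + 8 = 19 ≤ 21, user value 2 + 16 + 15 = 33.
Best is A, N, and D with total user value 33.

33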